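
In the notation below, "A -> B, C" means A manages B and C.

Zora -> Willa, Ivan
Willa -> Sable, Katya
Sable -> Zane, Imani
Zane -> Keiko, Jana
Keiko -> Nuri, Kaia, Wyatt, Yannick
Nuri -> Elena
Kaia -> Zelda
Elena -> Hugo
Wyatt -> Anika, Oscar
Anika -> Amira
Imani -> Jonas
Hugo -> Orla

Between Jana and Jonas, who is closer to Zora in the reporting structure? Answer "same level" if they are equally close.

same level

Both Jana and Jonas are 4 levels below Zora.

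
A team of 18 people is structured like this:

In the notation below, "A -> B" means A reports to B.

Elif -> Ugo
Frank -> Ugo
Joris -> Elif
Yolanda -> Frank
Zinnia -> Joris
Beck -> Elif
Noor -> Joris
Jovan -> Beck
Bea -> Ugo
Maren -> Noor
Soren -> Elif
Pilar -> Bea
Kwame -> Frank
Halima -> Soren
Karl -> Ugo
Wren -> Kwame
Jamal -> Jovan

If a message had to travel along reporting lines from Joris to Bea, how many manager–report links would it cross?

3

Joris is 2 levels below Ugo, and Bea is 1 level below Ugo (their lowest common manager). The shortest path runs up from Joris to Ugo and back down to Bea: 2 + 1 = 3 links.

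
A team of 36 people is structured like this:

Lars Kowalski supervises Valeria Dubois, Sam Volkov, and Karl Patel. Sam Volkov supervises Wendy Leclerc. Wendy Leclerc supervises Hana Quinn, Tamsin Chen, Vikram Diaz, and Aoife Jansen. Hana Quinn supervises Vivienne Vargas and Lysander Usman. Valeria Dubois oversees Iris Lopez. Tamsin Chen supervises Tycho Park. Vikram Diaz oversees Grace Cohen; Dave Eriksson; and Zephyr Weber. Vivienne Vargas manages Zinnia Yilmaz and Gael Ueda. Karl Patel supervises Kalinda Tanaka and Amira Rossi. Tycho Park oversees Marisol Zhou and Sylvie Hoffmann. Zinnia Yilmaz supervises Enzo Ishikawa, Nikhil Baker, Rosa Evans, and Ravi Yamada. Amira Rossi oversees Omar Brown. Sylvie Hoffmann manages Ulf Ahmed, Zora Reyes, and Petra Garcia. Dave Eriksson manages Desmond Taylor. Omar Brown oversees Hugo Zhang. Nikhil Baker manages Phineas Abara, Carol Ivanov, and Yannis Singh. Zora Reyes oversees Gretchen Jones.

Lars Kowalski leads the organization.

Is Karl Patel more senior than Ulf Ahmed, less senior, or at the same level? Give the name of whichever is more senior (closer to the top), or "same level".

Karl Patel

Karl Patel is 1 level below Lars Kowalski; Ulf Ahmed is 6. Karl Patel is higher.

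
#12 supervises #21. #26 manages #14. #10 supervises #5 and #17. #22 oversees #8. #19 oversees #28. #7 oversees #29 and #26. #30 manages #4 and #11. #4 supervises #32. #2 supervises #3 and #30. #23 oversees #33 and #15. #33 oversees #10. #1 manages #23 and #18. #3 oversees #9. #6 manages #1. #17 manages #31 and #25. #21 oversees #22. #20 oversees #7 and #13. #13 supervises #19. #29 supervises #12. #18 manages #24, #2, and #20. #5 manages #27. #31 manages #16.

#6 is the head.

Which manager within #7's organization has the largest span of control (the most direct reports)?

#7

Direct-report counts within #7's organization: #7 has 2; #26 has 1; #29 has 1; #12 has 1; #21 has 1; #22 has 1. The largest is 2, held by #7.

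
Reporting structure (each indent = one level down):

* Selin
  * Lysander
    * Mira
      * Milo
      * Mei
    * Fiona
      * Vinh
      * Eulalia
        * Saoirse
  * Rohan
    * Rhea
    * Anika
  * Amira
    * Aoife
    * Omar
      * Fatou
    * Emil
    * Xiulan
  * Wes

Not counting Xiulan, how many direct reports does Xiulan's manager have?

3

Xiulan reports to Amira. Amira's other direct reports are Aoife, Omar, Emil — 3 peers.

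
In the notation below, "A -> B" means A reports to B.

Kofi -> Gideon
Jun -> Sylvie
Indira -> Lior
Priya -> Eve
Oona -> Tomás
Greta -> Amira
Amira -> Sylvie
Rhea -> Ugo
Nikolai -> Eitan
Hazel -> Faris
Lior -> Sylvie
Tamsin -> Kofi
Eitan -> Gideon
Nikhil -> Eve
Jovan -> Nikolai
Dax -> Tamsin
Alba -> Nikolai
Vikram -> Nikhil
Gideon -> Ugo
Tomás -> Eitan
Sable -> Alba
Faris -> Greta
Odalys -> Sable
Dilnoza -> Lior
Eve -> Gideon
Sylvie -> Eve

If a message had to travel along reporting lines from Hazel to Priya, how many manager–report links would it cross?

6

Hazel is 5 levels below Eve, and Priya is 1 level below Eve (their lowest common manager). The shortest path runs up from Hazel to Eve and back down to Priya: 5 + 1 = 6 links.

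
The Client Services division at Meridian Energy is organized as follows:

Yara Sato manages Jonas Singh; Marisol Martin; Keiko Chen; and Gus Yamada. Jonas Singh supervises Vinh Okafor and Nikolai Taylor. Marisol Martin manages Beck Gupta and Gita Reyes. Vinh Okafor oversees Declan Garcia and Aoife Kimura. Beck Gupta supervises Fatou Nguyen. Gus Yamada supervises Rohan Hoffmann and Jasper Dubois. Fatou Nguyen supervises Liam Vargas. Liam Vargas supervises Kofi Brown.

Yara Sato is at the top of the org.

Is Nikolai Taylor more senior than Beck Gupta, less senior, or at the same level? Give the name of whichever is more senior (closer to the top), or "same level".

same level

Both Nikolai Taylor and Beck Gupta are 2 levels below Yara Sato.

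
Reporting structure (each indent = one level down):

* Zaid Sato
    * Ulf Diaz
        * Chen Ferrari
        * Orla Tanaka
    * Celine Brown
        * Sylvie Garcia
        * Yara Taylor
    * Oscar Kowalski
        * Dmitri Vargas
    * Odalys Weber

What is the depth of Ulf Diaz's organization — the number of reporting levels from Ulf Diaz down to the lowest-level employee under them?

1

The longest chain under Ulf Diaz runs Ulf Diaz → Orla Tanaka, which is 1 level below Ulf Diaz.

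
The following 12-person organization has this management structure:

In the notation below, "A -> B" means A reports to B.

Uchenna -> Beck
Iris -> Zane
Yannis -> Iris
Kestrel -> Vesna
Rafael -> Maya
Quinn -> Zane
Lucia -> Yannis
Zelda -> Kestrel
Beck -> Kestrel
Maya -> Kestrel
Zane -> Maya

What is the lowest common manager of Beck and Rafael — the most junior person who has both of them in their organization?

Beck's chain of managers is Kestrel, Vesna. Rafael's chain of managers is Maya, Kestrel, Vesna. The first manager that appears in both chains is Kestrel.

Kestrel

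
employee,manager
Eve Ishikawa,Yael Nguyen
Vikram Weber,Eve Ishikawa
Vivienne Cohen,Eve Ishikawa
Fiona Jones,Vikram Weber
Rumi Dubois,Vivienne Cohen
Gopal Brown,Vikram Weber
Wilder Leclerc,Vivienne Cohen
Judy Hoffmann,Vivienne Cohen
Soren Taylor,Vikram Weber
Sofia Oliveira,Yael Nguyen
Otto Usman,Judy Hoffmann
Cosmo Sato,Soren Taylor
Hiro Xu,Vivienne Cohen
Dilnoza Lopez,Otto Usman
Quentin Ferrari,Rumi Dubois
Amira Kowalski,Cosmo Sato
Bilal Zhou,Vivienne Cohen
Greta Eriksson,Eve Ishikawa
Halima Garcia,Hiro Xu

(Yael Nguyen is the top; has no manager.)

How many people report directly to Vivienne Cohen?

Vivienne Cohen directly manages Rumi Dubois, Wilder Leclerc, Judy Hoffmann, Hiro Xu, Bilal Zhou. That is 5 direct reports.

5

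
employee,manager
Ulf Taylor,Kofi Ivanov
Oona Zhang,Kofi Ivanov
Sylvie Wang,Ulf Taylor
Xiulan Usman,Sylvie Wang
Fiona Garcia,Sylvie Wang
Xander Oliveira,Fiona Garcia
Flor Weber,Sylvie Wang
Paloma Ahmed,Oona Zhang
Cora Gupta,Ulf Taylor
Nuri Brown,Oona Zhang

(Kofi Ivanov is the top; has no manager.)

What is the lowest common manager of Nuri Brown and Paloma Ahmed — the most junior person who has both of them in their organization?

Nuri Brown's chain of managers is Oona Zhang, Kofi Ivanov. Paloma Ahmed's chain of managers is Oona Zhang, Kofi Ivanov. The first manager that appears in both chains is Oona Zhang.

Oona Zhang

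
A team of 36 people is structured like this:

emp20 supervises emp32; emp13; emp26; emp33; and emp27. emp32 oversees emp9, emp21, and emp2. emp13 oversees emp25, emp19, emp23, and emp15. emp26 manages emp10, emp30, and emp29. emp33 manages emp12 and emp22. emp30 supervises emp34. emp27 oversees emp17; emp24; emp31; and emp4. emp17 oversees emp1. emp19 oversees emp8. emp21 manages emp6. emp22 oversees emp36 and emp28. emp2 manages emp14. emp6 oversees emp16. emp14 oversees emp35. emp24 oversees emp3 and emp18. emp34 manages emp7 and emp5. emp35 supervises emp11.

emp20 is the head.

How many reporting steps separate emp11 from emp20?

5

Chain from emp11 up to emp20: emp11 → emp35 → emp14 → emp2 → emp32 → emp20. That is 5 steps up, so emp11 is 5 levels below emp20.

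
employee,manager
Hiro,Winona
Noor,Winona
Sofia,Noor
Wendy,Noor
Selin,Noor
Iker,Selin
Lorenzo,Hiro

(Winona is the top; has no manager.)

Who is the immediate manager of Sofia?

Sofia reports directly to Noor.

Noor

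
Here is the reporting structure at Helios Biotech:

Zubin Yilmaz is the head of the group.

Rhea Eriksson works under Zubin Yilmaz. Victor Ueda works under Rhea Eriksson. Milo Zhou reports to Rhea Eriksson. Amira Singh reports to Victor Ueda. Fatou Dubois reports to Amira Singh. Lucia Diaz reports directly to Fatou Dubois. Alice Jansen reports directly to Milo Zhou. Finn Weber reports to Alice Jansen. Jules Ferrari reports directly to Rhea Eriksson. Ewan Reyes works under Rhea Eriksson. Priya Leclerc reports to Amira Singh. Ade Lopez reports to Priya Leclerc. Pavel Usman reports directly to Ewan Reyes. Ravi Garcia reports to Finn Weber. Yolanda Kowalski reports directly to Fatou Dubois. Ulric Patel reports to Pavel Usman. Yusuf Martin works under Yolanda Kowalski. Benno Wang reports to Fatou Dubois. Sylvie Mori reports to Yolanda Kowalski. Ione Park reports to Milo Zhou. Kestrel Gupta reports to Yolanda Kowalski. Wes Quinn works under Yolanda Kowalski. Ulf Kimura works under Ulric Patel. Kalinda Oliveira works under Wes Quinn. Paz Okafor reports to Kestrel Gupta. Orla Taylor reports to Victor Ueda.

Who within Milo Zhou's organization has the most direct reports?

Direct-report counts within Milo Zhou's organization: Milo Zhou has 2; Alice Jansen has 1; Finn Weber has 1. The largest is 2, held by Milo Zhou.

Milo Zhou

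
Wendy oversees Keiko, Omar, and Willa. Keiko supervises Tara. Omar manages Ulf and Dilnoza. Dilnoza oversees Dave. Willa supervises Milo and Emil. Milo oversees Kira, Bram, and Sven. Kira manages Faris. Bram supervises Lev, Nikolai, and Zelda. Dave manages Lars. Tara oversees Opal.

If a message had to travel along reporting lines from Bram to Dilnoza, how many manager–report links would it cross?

Bram is 3 levels below Wendy, and Dilnoza is 2 levels below Wendy (their lowest common manager). The shortest path runs up from Bram to Wendy and back down to Dilnoza: 3 + 2 = 5 links.

5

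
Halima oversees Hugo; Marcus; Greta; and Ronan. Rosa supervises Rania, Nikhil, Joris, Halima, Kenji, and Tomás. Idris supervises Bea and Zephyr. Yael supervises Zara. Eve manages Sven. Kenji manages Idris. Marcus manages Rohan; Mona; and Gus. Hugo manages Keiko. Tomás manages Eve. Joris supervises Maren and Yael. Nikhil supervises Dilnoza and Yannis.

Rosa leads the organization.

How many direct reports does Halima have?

Halima directly manages Marcus, Greta, Hugo, Ronan. That is 4 direct reports.

4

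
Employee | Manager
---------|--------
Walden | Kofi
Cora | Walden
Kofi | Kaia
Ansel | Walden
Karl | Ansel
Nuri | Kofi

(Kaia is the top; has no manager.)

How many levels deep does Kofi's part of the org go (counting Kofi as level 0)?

3

The longest chain under Kofi runs Kofi → Walden → Ansel → Karl, which is 3 levels below Kofi.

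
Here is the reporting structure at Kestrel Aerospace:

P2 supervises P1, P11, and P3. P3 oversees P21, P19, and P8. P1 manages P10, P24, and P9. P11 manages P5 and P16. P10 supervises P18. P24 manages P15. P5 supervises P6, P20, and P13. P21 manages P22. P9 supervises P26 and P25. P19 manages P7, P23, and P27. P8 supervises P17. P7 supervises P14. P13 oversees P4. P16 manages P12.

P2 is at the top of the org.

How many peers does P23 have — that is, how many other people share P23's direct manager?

P23 reports to P19. P19's other direct reports are P7, P27 — 2 peers.

2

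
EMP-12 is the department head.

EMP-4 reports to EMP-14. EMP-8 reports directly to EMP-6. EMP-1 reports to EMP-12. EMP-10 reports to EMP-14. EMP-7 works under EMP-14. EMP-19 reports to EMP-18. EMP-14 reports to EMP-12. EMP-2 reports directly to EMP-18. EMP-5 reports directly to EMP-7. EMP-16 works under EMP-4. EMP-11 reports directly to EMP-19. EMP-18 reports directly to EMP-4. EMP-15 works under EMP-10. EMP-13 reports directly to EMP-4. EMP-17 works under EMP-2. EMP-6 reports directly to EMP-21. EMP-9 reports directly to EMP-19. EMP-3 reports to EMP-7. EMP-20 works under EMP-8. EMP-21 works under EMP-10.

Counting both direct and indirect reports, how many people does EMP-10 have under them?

EMP-10 directly manages EMP-21, EMP-15. Under EMP-21: EMP-6, EMP-8, EMP-20 (3). EMP-15 has no reports. So EMP-10's organization is 2 direct reports plus everyone under them: 4 + 1 = 5.

5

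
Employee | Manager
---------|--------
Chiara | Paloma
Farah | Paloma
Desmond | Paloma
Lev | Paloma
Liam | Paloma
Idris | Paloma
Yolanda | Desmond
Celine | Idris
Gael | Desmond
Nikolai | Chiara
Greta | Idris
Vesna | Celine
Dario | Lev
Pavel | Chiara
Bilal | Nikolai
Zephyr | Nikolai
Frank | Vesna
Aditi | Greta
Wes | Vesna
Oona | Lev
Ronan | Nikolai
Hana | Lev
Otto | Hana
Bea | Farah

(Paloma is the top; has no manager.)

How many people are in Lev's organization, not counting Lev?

4

Lev directly manages Dario, Oona, Hana. Dario has no reports. Oona has no reports. Under Hana: Otto (1). So Lev's organization is 3 direct reports plus everyone under them: 1 + 1 + 2 = 4.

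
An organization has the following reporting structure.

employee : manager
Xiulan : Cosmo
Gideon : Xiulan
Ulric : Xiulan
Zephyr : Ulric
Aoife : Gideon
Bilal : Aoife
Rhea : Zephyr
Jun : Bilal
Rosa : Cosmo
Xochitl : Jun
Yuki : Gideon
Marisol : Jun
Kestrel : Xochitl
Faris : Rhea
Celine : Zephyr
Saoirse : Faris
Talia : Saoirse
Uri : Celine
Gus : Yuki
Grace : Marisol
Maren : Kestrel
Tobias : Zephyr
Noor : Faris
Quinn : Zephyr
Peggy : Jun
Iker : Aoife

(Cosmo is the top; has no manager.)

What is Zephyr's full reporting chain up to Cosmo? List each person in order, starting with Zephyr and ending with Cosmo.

Zephyr -> Ulric -> Xiulan -> Cosmo

Zephyr reports to Ulric. Ulric reports to Xiulan. Xiulan reports to Cosmo. Cosmo is at the top.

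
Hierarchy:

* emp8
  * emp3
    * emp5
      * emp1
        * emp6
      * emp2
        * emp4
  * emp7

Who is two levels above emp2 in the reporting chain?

emp2 reports to emp5, and emp5 reports to emp3. So emp2's skip-level manager is emp3.

emp3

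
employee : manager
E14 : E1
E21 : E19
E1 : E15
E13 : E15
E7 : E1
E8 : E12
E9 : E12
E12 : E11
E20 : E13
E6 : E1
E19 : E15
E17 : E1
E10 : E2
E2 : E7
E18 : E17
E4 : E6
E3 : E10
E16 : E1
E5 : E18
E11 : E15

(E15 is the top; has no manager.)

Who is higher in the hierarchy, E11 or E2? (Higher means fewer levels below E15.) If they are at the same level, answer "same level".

E11 is 1 level below E15; E2 is 3. E11 is higher.

E11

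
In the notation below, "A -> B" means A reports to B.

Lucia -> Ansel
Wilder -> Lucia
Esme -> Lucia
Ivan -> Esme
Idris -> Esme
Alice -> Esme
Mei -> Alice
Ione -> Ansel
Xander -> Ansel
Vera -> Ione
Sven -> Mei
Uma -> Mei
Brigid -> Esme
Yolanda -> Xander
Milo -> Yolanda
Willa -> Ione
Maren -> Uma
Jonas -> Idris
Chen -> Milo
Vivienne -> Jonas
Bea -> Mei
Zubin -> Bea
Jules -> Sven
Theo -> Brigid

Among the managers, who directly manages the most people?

Esme

Direct-report counts: Ansel has 3; Xander has 1; Yolanda has 1; Milo has 1; Ione has 2; Lucia has 2; Esme has 4; Brigid has 1; Alice has 1; Mei has 3; Bea has 1; Uma has 1; Sven has 1; Idris has 1; Jonas has 1. The largest is 4, held by Esme.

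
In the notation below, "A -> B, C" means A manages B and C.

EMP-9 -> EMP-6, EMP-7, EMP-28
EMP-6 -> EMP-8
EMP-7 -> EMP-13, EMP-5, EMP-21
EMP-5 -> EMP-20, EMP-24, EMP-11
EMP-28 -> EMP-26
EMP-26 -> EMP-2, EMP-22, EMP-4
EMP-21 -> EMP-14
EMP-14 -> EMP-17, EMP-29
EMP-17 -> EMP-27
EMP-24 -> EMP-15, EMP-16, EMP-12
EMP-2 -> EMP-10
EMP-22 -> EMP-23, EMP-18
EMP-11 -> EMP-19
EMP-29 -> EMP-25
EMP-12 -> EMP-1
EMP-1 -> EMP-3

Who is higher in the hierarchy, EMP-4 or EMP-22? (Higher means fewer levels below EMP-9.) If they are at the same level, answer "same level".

Both EMP-4 and EMP-22 are 3 levels below EMP-9.

same level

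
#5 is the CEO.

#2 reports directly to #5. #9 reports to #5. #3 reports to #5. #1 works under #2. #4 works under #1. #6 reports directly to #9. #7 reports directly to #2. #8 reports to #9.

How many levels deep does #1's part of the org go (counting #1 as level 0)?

1

The longest chain under #1 runs #1 → #4, which is 1 level below #1.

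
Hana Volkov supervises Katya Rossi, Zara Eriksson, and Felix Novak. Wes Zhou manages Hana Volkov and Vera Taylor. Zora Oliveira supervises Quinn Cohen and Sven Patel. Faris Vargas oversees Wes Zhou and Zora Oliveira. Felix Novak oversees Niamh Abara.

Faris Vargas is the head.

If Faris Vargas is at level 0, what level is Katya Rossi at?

Chain from Katya Rossi up to Faris Vargas: Katya Rossi → Hana Volkov → Wes Zhou → Faris Vargas. That is 3 steps up, so Katya Rossi is 3 levels below Faris Vargas.

3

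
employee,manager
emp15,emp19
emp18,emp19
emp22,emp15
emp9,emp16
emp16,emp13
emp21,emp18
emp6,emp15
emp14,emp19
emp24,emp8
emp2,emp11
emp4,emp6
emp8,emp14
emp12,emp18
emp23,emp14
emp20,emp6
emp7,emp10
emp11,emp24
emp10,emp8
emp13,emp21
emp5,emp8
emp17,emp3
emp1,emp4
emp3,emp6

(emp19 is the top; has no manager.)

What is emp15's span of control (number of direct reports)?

2

emp15 directly manages emp6, emp22. That is 2 direct reports.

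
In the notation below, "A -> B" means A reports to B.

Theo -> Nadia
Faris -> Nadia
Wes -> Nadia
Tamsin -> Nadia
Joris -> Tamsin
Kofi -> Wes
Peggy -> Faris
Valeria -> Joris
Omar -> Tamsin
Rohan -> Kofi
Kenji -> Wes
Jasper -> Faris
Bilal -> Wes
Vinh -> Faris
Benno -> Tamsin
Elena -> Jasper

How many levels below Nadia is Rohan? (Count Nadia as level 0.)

Chain from Rohan up to Nadia: Rohan → Kofi → Wes → Nadia. That is 3 steps up, so Rohan is 3 levels below Nadia.

3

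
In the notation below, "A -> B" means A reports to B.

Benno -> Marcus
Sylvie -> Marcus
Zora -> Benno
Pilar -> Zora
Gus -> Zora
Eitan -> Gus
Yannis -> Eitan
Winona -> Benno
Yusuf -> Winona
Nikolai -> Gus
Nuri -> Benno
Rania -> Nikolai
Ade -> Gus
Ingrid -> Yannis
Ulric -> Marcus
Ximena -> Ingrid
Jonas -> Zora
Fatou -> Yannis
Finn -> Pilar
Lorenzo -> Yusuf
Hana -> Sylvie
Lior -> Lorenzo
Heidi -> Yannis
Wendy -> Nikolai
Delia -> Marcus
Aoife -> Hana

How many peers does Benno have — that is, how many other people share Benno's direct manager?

Benno reports to Marcus. Marcus's other direct reports are Sylvie, Ulric, Delia — 3 peers.

3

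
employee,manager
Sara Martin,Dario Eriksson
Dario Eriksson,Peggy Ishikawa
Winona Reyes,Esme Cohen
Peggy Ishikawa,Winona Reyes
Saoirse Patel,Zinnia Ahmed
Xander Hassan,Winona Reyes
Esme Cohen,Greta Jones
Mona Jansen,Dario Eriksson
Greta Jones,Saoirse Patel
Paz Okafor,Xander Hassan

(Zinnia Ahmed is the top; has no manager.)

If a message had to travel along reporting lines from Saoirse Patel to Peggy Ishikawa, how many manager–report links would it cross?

Peggy Ishikawa is in Saoirse Patel's organization: the chain from Peggy Ishikawa up to Saoirse Patel is Peggy Ishikawa → Winona Reyes → Esme Cohen → Greta Jones → Saoirse Patel, which is 4 links.

4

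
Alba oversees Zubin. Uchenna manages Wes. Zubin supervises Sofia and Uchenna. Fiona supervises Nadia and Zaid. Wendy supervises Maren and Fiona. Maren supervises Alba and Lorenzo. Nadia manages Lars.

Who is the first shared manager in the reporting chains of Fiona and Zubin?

Fiona's chain of managers is Wendy. Zubin's chain of managers is Alba, Maren, Wendy. The first manager that appears in both chains is Wendy.

Wendy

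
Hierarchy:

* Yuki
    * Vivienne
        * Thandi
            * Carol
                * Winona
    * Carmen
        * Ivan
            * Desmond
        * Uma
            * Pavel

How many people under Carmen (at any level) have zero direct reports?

The people in Carmen's organization with no one reporting to them are Pavel, Desmond. That is 2.

2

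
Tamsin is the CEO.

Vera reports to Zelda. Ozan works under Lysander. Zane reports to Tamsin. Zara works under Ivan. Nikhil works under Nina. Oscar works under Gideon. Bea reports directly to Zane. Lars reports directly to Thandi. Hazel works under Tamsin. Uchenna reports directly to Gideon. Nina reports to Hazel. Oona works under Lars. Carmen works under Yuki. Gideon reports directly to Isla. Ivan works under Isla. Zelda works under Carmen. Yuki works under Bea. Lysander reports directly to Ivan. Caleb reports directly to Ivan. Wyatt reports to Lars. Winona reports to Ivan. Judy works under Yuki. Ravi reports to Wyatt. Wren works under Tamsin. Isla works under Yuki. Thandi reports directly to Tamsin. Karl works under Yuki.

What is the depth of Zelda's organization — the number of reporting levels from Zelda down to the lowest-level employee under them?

The longest chain under Zelda runs Zelda → Vera, which is 1 level below Zelda.

1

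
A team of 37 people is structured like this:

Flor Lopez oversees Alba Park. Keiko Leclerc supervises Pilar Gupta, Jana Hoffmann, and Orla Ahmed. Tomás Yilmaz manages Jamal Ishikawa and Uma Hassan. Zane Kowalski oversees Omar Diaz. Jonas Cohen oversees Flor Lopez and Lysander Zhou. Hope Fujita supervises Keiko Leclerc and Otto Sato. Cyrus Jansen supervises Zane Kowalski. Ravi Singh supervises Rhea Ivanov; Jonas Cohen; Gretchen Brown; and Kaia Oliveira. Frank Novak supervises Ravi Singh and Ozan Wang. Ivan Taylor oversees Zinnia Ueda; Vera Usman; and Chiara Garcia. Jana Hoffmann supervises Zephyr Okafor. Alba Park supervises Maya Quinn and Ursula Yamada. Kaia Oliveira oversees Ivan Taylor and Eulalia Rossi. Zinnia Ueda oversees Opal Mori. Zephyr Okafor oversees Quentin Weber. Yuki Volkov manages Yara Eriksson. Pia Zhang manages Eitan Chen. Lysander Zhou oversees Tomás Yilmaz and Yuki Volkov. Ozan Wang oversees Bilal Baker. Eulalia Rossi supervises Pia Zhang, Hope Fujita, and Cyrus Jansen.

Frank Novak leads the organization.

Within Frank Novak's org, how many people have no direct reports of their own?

The people in Frank Novak's organization with no one reporting to them are Bilal Baker, Gretchen Brown, Uma Hassan, Jamal Ishikawa, Yara Eriksson, Ursula Yamada, Maya Quinn, Rhea Ivanov, Omar Diaz, Otto Sato, Orla Ahmed, Quentin Weber, Pilar Gupta, Eitan Chen, Chiara Garcia, Vera Usman, Opal Mori. That is 17.

17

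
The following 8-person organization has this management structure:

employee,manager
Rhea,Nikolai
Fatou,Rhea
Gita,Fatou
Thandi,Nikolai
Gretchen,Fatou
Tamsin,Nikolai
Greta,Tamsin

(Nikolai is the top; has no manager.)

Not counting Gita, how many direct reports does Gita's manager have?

1

Gita reports to Fatou. Fatou's other direct reports are Gretchen — 1 peer.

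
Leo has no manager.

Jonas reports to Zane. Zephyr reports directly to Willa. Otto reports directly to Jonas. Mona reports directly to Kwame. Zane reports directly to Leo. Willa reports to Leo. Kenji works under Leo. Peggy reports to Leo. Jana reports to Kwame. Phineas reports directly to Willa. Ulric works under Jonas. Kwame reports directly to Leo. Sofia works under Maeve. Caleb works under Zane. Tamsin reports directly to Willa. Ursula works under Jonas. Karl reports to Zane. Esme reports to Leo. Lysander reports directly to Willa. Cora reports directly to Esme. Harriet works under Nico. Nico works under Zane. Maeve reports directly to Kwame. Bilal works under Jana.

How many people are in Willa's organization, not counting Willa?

4

Willa directly manages Zephyr, Tamsin, Phineas, Lysander. Zephyr has no reports. Tamsin has no reports. Phineas has no reports. Lysander has no reports. So Willa's organization is 4 direct reports plus everyone under them: 1 + 1 + 1 + 1 = 4.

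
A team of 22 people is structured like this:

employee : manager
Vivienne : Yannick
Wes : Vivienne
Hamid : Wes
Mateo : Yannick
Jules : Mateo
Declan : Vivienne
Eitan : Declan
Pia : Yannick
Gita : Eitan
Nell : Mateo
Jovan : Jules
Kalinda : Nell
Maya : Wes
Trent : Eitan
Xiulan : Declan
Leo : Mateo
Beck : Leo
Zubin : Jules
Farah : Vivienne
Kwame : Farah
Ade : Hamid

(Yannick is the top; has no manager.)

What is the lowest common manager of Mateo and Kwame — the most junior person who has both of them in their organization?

Yannick

Mateo's chain of managers is Yannick. Kwame's chain of managers is Farah, Vivienne, Yannick. The first manager that appears in both chains is Yannick.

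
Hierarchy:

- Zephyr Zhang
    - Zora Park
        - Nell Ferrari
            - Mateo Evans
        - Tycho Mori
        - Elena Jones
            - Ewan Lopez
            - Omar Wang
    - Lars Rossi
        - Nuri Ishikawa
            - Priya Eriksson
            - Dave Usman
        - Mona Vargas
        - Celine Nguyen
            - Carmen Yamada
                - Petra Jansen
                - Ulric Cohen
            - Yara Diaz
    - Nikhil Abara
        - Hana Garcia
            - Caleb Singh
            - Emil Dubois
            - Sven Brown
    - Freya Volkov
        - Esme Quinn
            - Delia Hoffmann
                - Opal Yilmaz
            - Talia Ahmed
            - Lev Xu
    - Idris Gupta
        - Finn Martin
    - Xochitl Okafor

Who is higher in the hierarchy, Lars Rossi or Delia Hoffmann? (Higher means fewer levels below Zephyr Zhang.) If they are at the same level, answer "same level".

Lars Rossi

Lars Rossi is 1 level below Zephyr Zhang; Delia Hoffmann is 3. Lars Rossi is higher.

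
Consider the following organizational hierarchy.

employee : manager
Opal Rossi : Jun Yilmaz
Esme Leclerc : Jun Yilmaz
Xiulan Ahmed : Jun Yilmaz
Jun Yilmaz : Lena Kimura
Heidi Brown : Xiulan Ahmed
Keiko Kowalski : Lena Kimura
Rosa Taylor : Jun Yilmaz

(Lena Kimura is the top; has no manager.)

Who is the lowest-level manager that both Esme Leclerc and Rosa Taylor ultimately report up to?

Esme Leclerc's chain of managers is Jun Yilmaz, Lena Kimura. Rosa Taylor's chain of managers is Jun Yilmaz, Lena Kimura. The first manager that appears in both chains is Jun Yilmaz.

Jun Yilmaz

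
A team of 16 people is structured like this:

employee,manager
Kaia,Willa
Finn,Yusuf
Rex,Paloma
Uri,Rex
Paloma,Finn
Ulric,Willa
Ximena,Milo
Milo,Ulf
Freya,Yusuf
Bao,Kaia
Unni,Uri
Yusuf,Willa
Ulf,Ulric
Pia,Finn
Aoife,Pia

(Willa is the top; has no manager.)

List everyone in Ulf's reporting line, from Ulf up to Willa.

Ulf -> Ulric -> Willa

Ulf reports to Ulric. Ulric reports to Willa. Willa is at the top.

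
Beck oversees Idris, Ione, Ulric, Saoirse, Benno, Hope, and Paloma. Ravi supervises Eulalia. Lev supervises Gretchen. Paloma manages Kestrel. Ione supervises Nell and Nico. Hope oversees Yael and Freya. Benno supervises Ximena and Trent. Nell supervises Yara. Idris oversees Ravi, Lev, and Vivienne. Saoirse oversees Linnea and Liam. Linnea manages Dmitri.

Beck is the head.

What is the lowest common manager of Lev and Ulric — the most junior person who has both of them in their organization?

Beck

Lev's chain of managers is Idris, Beck. Ulric's chain of managers is Beck. The first manager that appears in both chains is Beck.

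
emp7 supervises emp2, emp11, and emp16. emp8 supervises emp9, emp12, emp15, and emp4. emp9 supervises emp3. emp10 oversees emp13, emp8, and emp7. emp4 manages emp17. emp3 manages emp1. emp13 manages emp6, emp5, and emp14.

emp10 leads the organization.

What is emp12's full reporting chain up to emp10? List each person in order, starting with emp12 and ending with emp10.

emp12 reports to emp8. emp8 reports to emp10. emp10 is at the top.

emp12 -> emp8 -> emp10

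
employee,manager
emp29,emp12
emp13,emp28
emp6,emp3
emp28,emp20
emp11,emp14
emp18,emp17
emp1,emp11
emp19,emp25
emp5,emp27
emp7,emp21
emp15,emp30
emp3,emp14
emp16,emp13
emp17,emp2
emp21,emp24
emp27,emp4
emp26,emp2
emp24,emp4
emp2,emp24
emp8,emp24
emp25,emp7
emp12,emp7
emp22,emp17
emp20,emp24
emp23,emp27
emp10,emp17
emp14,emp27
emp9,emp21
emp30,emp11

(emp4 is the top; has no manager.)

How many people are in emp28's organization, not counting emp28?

emp28 directly manages emp13. Under emp13: emp16 (1). That's 2 in total.

2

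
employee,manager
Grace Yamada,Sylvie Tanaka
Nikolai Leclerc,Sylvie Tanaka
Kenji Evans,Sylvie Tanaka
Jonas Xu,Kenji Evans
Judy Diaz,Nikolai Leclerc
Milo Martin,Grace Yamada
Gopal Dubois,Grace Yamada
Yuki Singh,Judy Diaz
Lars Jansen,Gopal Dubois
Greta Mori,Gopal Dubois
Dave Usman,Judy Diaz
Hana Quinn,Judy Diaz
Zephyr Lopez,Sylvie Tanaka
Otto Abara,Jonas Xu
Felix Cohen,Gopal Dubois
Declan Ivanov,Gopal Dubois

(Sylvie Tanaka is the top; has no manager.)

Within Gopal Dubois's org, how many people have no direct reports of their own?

4

The people in Gopal Dubois's organization with no one reporting to them are Declan Ivanov, Felix Cohen, Greta Mori, Lars Jansen. That is 4.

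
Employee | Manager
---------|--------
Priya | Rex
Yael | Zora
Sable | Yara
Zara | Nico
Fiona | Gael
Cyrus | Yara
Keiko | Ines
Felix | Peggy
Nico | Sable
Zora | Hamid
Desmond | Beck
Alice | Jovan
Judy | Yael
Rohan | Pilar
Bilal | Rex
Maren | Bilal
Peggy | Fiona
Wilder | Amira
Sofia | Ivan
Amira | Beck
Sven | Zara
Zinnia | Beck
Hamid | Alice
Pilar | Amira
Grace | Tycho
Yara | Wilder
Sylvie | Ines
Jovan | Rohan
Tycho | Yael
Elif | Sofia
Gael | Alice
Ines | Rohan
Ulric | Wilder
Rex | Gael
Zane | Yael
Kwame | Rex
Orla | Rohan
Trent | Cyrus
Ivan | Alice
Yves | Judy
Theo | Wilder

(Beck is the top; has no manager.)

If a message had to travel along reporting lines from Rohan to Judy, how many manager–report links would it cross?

6

Judy is in Rohan's organization: the chain from Judy up to Rohan is Judy → Yael → Zora → Hamid → Alice → Jovan → Rohan, which is 6 links.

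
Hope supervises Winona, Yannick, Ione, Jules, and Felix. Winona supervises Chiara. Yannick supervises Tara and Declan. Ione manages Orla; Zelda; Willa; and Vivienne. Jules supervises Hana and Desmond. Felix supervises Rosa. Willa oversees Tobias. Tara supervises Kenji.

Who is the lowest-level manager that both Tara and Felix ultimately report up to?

Tara's chain of managers is Yannick, Hope. Felix's chain of managers is Hope. The first manager that appears in both chains is Hope.

Hope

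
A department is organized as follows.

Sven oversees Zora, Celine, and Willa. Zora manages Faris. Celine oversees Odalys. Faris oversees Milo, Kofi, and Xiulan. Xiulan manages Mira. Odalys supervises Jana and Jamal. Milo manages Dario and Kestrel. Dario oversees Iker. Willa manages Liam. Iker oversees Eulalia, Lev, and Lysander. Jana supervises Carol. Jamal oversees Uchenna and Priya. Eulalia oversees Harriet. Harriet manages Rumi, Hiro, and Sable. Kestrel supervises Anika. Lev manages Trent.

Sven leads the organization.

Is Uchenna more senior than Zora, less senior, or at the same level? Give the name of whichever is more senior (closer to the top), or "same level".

Zora

Uchenna is 4 levels below Sven; Zora is 1. Zora is higher.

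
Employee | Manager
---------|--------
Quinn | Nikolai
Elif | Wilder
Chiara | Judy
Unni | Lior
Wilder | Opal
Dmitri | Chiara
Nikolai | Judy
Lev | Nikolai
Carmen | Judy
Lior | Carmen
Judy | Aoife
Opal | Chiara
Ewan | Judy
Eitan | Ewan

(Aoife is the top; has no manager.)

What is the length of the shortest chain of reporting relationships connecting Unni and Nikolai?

Unni is 3 levels below Judy, and Nikolai is 1 level below Judy (their lowest common manager). The shortest path runs up from Unni to Judy and back down to Nikolai: 3 + 1 = 4 links.

4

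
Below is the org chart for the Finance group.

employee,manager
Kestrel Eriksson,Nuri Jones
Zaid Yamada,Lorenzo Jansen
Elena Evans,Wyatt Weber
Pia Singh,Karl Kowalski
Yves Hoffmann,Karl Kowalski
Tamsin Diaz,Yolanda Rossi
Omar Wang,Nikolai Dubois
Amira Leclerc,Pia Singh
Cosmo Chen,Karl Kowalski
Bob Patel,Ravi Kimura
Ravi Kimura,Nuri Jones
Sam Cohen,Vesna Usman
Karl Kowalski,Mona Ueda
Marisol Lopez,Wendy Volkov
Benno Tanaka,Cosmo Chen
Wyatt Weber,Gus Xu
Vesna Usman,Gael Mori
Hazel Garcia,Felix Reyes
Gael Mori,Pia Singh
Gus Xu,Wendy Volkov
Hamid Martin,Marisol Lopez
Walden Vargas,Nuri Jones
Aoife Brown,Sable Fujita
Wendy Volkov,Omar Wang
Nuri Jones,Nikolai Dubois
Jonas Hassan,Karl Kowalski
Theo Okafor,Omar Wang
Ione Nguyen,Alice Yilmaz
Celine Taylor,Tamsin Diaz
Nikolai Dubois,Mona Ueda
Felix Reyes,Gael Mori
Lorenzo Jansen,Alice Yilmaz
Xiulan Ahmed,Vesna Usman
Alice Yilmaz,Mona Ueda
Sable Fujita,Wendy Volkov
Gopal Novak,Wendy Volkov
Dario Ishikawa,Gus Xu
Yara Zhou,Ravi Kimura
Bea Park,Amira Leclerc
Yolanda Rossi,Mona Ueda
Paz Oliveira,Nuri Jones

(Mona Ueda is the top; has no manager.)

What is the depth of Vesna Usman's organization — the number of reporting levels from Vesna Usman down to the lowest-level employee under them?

1

The longest chain under Vesna Usman runs Vesna Usman → Xiulan Ahmed, which is 1 level below Vesna Usman.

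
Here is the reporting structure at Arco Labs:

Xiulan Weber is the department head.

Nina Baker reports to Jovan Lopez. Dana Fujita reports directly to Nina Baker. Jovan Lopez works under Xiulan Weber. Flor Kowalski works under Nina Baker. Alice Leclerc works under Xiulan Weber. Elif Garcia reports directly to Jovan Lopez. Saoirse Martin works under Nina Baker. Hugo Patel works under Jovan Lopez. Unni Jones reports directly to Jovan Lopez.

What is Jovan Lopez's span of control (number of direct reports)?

Jovan Lopez directly manages Nina Baker, Elif Garcia, Unni Jones, Hugo Patel. That is 4 direct reports.

4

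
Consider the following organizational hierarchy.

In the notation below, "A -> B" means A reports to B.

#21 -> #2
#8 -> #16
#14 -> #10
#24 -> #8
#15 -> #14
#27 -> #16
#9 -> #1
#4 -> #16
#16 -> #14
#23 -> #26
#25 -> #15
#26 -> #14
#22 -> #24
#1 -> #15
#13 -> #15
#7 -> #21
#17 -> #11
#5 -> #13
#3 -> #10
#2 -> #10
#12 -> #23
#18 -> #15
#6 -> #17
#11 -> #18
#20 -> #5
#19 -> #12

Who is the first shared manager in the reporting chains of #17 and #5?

#17's chain of managers is #11, #18, #15, #14, #10. #5's chain of managers is #13, #15, #14, #10. The first manager that appears in both chains is #15.

#15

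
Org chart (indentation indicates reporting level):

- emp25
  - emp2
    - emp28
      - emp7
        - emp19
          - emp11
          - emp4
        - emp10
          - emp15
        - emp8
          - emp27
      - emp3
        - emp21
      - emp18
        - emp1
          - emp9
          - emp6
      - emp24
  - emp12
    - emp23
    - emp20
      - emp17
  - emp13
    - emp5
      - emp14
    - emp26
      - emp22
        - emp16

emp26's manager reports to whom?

emp25

emp26 reports to emp13, and emp13 reports to emp25. So emp26's skip-level manager is emp25.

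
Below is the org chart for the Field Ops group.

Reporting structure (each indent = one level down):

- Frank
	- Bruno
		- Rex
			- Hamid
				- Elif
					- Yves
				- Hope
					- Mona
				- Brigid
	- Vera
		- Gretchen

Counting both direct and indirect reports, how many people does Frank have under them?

10

Frank directly manages Bruno, Vera. Under Bruno: Rex, Hamid, Brigid, Hope, Mona, Elif, Yves (7). Under Vera: Gretchen (1). So Frank's organization is 2 direct reports plus everyone under them: 8 + 2 = 10.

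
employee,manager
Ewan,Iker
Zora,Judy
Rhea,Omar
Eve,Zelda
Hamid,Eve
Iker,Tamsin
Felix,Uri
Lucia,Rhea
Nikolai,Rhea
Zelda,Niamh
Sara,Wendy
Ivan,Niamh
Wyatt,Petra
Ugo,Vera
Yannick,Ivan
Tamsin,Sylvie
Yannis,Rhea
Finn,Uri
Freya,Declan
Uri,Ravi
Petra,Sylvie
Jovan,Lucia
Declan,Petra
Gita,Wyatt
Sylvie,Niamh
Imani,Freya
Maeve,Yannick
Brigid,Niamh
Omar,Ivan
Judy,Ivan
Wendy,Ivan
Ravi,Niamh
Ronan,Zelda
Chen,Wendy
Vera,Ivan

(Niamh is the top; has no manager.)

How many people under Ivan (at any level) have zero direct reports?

The people in Ivan's organization with no one reporting to them are Sara, Chen, Zora, Ugo, Nikolai, Jovan, Yannis, Maeve. That is 8.

8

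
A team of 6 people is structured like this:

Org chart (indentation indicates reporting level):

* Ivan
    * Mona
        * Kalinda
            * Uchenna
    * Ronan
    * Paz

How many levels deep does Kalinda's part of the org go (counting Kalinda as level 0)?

The longest chain under Kalinda runs Kalinda → Uchenna, which is 1 level below Kalinda.

1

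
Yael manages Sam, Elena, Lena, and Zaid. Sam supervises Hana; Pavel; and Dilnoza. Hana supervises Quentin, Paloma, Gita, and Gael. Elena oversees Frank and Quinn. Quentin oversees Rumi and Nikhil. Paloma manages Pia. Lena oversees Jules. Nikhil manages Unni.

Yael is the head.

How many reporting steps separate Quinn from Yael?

2

Chain from Quinn up to Yael: Quinn → Elena → Yael. That is 2 steps up, so Quinn is 2 levels below Yael.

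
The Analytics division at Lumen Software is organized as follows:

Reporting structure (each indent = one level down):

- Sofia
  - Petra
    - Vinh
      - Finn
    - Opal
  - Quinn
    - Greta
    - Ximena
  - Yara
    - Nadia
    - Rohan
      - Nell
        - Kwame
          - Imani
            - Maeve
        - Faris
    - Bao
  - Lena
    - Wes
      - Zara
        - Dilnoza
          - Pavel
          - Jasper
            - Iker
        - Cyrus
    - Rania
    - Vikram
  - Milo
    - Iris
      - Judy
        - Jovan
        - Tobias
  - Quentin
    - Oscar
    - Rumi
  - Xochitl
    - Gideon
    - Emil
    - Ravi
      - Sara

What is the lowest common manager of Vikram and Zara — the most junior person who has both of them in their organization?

Lena

Vikram's chain of managers is Lena, Sofia. Zara's chain of managers is Wes, Lena, Sofia. The first manager that appears in both chains is Lena.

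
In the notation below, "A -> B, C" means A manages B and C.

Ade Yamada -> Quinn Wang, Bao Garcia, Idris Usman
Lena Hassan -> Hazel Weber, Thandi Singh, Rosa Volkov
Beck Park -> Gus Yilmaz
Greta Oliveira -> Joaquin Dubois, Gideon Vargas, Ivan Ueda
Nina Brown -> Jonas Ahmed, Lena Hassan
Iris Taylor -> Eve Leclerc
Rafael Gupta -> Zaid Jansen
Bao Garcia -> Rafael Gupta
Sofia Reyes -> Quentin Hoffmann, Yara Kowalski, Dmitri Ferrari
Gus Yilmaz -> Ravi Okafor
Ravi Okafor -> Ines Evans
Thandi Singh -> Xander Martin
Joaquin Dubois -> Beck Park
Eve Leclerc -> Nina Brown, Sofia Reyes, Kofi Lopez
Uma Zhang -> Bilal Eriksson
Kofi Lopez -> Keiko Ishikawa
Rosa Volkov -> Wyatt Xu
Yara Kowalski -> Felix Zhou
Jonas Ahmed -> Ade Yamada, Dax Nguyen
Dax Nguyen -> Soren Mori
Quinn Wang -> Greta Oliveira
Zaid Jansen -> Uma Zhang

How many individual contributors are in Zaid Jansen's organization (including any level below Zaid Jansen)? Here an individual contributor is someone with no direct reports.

1

The only person in Zaid Jansen's organization with no one reporting to them is Bilal Eriksson. That is 1.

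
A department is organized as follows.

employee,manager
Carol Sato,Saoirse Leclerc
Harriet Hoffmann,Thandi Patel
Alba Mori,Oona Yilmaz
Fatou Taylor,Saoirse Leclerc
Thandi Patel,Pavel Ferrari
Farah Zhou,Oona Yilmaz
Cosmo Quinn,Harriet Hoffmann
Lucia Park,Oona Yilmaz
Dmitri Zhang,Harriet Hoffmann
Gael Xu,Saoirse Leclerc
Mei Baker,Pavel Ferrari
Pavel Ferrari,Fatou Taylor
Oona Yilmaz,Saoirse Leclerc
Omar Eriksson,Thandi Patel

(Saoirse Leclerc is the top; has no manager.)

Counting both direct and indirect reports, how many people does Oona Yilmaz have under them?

3

Oona Yilmaz directly manages Farah Zhou, Alba Mori, Lucia Park. Farah Zhou has no reports. Alba Mori has no reports. Lucia Park has no reports. So Oona Yilmaz's organization is 3 direct reports plus everyone under them: 1 + 1 + 1 = 3.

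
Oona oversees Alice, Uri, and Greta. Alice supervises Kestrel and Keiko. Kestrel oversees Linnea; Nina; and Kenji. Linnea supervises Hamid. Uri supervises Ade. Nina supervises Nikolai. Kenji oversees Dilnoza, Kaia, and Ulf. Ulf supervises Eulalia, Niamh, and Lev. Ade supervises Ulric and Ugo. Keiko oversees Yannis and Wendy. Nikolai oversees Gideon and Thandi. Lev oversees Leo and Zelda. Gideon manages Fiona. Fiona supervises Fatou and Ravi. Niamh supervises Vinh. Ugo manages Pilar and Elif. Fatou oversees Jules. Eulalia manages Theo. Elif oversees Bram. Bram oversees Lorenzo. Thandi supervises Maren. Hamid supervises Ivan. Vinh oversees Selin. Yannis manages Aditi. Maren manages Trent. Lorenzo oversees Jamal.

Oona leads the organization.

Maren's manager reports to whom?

Maren reports to Thandi, and Thandi reports to Nikolai. So Maren's skip-level manager is Nikolai.

Nikolai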